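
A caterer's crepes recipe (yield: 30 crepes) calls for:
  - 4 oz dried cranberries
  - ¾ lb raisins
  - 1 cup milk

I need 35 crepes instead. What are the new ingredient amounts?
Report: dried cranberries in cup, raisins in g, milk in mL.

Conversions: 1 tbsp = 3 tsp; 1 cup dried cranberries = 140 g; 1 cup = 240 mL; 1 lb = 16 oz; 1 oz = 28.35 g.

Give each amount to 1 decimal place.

Scaling factor: 35/30 = 7/6.
dried cranberries: 4 oz × 7/6 × 28.35 g/oz ÷ 140 g/cup ≈ 0.9 cup
raisins: 0.75 lb × 7/6 × 16 oz/lb × 28.35 g/oz = 396.9 g
milk: 1 cup × 7/6 × 240 mL/cup = 280.0 mL

dried cranberries: 0.9 cup; raisins: 396.9 g; milk: 280.0 mL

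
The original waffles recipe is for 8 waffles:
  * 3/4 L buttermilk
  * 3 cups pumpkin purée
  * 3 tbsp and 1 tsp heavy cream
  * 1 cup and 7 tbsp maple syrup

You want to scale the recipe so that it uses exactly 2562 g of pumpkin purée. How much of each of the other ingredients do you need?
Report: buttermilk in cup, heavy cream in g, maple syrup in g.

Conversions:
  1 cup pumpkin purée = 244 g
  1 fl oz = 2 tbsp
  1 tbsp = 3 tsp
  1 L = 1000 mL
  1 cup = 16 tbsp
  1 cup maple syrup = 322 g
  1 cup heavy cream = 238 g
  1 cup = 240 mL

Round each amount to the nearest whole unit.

The original recipe has 732 g of pumpkin purée, so the scaling factor is 2562 ÷ 732 = 7/2 = 3.5.
buttermilk: 0.75 L × 7/2 × 1000 mL/L ÷ 240 mL/cup ≈ 11 cup
heavy cream: (3 tbsp + 1 tsp = 10/3 tbsp) × 7/2 ÷ 16 tbsp/cup × 238 g/cup ≈ 174 g
maple syrup: (1 cup + 7 tbsp = 1.4375 cup) × 7/2 × 322 g/cup ≈ 1620 g

buttermilk: 11 cup; heavy cream: 174 g; maple syrup: 1620 g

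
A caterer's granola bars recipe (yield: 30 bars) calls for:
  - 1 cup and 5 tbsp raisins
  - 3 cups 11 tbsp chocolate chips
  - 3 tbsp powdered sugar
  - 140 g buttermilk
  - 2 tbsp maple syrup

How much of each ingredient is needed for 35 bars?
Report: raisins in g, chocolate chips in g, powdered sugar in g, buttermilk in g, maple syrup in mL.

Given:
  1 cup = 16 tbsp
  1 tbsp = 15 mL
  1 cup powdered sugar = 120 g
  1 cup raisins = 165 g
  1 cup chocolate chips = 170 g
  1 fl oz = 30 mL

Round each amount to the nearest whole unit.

Scaling factor: 35/30 = 7/6.
raisins: (1 cup + 5 tbsp = 1.3125 cup) × 7/6 × 165 g/cup ≈ 253 g
chocolate chips: (3 cup + 11 tbsp = 3.6875 cup) × 7/6 × 170 g/cup ≈ 731 g
powdered sugar: 3 tbsp × 7/6 ÷ 16 tbsp/cup × 120 g/cup ≈ 26 g
buttermilk: 140 g × 7/6 ≈ 163 g
maple syrup: 2 tbsp × 7/6 × 15 mL/tbsp = 35 mL

raisins: 253 g; chocolate chips: 731 g; powdered sugar: 26 g; buttermilk: 163 g; maple syrup: 35 mL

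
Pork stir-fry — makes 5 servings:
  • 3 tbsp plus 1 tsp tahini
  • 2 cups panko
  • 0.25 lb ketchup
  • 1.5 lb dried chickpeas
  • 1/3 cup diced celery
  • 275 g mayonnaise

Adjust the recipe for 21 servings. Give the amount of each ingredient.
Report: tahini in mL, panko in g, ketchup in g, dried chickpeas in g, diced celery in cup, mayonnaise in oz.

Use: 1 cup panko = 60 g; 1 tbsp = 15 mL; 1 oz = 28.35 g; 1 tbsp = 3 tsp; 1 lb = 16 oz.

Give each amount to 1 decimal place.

Scaling factor: 21/5 = 4.2.
tahini: (3 tbsp + 1 tsp = 10/3 tbsp) × 21/5 × 15 mL/tbsp = 210.0 mL
panko: 2 cup × 21/5 × 60 g/cup = 504.0 g
ketchup: 0.25 lb × 21/5 × 16 oz/lb × 28.35 g/oz ≈ 476.3 g
dried chickpeas: 1.5 lb × 21/5 × 16 oz/lb × 28.35 g/oz ≈ 2857.7 g
diced celery: 1/3 cup × 21/5 = 1.4 cup
mayonnaise: 275 g × 21/5 ÷ 28.35 g/oz ≈ 40.7 oz

tahini: 210.0 mL; panko: 504.0 g; ketchup: 476.3 g; dried chickpeas: 2857.7 g; diced celery: 1.4 cup; mayonnaise: 40.7 oz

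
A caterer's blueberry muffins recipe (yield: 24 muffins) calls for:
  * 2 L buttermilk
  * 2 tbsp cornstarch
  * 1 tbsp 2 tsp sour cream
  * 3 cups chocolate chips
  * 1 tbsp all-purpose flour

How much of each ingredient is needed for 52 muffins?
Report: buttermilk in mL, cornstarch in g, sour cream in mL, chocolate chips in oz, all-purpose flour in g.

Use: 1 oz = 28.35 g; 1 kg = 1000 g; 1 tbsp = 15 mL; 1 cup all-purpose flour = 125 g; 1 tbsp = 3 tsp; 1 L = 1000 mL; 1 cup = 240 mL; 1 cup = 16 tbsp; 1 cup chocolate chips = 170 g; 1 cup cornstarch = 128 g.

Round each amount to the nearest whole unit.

buttermilk: 4333 mL; cornstarch: 35 g; sour cream: 54 mL; chocolate chips: 39 oz; all-purpose flour: 17 g

Scaling factor: 52/24 = 13/6.
buttermilk: 2 L × 13/6 × 1000 mL/L ≈ 4333 mL
cornstarch: 2 tbsp × 13/6 ÷ 16 tbsp/cup × 128 g/cup ≈ 35 g
sour cream: (1 tbsp + 2 tsp = 5/3 tbsp) × 13/6 × 15 mL/tbsp ≈ 54 mL
chocolate chips: 3 cup × 13/6 × 170 g/cup ÷ 28.35 g/oz ≈ 39 oz
all-purpose flour: 1 tbsp × 13/6 ÷ 16 tbsp/cup × 125 g/cup ≈ 17 g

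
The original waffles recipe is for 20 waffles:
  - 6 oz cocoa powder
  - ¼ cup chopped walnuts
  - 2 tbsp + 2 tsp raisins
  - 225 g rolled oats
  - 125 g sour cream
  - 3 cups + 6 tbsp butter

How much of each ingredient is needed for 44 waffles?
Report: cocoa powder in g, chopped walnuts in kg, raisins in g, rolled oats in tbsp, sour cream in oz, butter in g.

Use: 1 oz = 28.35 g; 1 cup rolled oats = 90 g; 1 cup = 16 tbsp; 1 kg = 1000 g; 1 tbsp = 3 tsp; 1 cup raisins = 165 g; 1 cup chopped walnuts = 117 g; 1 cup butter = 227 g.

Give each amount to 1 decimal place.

Scaling factor: 44/20 = 11/5 = 2.2.
cocoa powder: 6 oz × 11/5 × 28.35 g/oz ≈ 374.2 g
chopped walnuts: 0.25 cup × 11/5 × 117 g/cup ÷ 1000 g/kg ≈ 0.1 kg
raisins: (2 tbsp + 2 tsp = 8/3 tbsp) × 11/5 ÷ 16 tbsp/cup × 165 g/cup = 60.5 g
rolled oats: 225 g × 11/5 ÷ 90 g/cup × 16 tbsp/cup = 88.0 tbsp
sour cream: 125 g × 11/5 ÷ 28.35 g/oz ≈ 9.7 oz
butter: (3 cup + 6 tbsp = 3.375 cup) × 11/5 × 227 g/cup ≈ 1685.5 g

cocoa powder: 374.2 g; chopped walnuts: 0.1 kg; raisins: 60.5 g; rolled oats: 88.0 tbsp; sour cream: 9.7 oz; butter: 1685.5 g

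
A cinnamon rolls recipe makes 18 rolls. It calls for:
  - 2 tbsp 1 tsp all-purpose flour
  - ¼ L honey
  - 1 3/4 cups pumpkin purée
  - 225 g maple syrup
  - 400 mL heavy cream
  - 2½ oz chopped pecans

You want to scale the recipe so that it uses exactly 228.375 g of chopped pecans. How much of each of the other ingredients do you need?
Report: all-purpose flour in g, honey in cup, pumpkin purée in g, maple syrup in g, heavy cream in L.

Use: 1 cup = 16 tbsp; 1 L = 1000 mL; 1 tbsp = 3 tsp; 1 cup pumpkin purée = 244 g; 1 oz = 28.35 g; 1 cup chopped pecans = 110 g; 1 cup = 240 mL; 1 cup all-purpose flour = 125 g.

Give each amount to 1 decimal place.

The original recipe has 70.875 g of chopped pecans, so the scaling factor is 228.375 ÷ 70.875 = 29/9.
all-purpose flour: (2 tbsp + 1 tsp = 7/3 tbsp) × 29/9 ÷ 16 tbsp/cup × 125 g/cup ≈ 58.7 g
honey: 0.25 L × 29/9 × 1000 mL/L ÷ 240 mL/cup ≈ 3.4 cup
pumpkin purée: 1.75 cup × 29/9 × 244 g/cup ≈ 1375.9 g
maple syrup: 225 g × 29/9 = 725.0 g
heavy cream: 400 mL × 29/9 ÷ 1000 mL/L ≈ 1.3 L

all-purpose flour: 58.7 g; honey: 3.4 cup; pumpkin purée: 1375.9 g; maple syrup: 725.0 g; heavy cream: 1.3 L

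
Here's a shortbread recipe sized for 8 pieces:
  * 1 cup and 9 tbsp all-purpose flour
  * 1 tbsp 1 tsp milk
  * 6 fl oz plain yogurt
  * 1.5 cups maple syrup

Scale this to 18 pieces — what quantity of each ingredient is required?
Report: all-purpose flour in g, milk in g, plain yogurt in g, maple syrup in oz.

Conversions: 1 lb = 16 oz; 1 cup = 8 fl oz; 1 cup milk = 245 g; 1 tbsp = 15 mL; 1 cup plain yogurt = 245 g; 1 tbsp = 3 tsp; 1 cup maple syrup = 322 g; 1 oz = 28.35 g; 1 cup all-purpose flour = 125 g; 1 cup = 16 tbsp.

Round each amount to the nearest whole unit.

all-purpose flour: 439 g; milk: 46 g; plain yogurt: 413 g; maple syrup: 38 oz

Scaling factor: 18/8 = 9/4 = 2.25.
all-purpose flour: (1 cup + 9 tbsp = 1.5625 cup) × 9/4 × 125 g/cup ≈ 439 g
milk: (1 tbsp + 1 tsp = 4/3 tbsp) × 9/4 ÷ 16 tbsp/cup × 245 g/cup ≈ 46 g
plain yogurt: 6 fl oz × 9/4 ÷ 8 fl oz/cup × 245 g/cup ≈ 413 g
maple syrup: 1.5 cup × 9/4 × 322 g/cup ÷ 28.35 g/oz ≈ 38 oz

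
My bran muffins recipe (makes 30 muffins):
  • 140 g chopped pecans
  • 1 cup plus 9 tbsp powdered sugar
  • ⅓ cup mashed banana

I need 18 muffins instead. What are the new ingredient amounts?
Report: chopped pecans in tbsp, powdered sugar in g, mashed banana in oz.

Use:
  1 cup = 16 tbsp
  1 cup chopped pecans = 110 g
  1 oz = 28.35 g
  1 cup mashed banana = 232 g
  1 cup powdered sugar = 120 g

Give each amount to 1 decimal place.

chopped pecans: 12.2 tbsp; powdered sugar: 112.5 g; mashed banana: 1.6 oz

Scaling factor: 18/30 = 3/5 = 0.6.
chopped pecans: 140 g × 3/5 ÷ 110 g/cup × 16 tbsp/cup ≈ 12.2 tbsp
powdered sugar: (1 cup + 9 tbsp = 1.5625 cup) × 3/5 × 120 g/cup = 112.5 g
mashed banana: 1/3 cup × 3/5 × 232 g/cup ÷ 28.35 g/oz ≈ 1.6 oz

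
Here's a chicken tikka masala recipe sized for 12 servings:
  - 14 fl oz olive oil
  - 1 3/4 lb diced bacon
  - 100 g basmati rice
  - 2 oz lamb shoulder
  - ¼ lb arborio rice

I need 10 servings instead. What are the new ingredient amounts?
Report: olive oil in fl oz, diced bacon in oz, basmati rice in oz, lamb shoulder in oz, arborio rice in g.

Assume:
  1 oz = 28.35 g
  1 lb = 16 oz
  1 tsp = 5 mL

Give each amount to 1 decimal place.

Scaling factor: 10/12 = 5/6.
olive oil: 14 fl oz × 5/6 ≈ 11.7 fl oz
diced bacon: 1.75 lb × 5/6 × 16 oz/lb ≈ 23.3 oz
basmati rice: 100 g × 5/6 ÷ 28.35 g/oz ≈ 2.9 oz
lamb shoulder: 2 oz × 5/6 ≈ 1.7 oz
arborio rice: 0.25 lb × 5/6 × 16 oz/lb × 28.35 g/oz = 94.5 g

olive oil: 11.7 fl oz; diced bacon: 23.3 oz; basmati rice: 2.9 oz; lamb shoulder: 1.7 oz; arborio rice: 94.5 g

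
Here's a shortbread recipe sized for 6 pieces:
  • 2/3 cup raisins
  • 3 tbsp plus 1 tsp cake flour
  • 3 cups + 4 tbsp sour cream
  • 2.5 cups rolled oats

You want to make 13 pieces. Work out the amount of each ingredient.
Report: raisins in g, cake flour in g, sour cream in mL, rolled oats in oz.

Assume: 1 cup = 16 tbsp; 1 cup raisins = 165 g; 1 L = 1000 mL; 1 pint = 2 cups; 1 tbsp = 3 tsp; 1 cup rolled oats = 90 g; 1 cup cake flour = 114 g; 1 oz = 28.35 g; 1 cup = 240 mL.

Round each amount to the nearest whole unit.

Scaling factor: 13/6.
raisins: 2/3 cup × 13/6 × 165 g/cup ≈ 238 g
cake flour: (3 tbsp + 1 tsp = 10/3 tbsp) × 13/6 ÷ 16 tbsp/cup × 114 g/cup ≈ 51 g
sour cream: (3 cup + 4 tbsp = 3.25 cup) × 13/6 × 240 mL/cup = 1690 mL
rolled oats: 2.5 cup × 13/6 × 90 g/cup ÷ 28.35 g/oz ≈ 17 oz

raisins: 238 g; cake flour: 51 g; sour cream: 1690 mL; rolled oats: 17 oz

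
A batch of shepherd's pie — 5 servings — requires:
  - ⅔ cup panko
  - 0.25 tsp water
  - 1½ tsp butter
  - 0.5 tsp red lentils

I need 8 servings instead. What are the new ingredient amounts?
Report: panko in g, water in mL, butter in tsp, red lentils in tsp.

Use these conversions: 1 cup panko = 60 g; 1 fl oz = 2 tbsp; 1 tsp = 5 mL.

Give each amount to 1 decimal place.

Scaling factor: 8/5 = 1.6.
panko: 2/3 cup × 8/5 × 60 g/cup = 64.0 g
water: 0.25 tsp × 8/5 × 5 mL/tsp = 2.0 mL
butter: 1.5 tsp × 8/5 = 2.4 tsp
red lentils: 0.5 tsp × 8/5 = 0.8 tsp

panko: 64.0 g; water: 2.0 mL; butter: 2.4 tsp; red lentils: 0.8 tsp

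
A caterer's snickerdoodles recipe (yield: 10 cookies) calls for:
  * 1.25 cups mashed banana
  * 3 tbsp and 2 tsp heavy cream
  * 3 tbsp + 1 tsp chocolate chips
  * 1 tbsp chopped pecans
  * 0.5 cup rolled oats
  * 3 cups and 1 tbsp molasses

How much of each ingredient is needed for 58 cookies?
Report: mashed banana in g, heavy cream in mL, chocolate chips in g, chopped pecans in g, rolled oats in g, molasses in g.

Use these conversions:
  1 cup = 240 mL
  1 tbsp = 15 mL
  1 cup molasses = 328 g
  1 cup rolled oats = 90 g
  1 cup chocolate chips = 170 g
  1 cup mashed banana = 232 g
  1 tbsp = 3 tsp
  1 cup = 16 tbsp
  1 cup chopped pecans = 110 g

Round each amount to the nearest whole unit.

Scaling factor: 58/10 = 29/5 = 5.8.
mashed banana: 1.25 cup × 29/5 × 232 g/cup = 1682 g
heavy cream: (3 tbsp + 2 tsp = 11/3 tbsp) × 29/5 × 15 mL/tbsp = 319 mL
chocolate chips: (3 tbsp + 1 tsp = 10/3 tbsp) × 29/5 ÷ 16 tbsp/cup × 170 g/cup ≈ 205 g
chopped pecans: 1 tbsp × 29/5 ÷ 16 tbsp/cup × 110 g/cup ≈ 40 g
rolled oats: 0.5 cup × 29/5 × 90 g/cup = 261 g
molasses: (3 cup + 1 tbsp = 3.0625 cup) × 29/5 × 328 g/cup ≈ 5826 g

mashed banana: 1682 g; heavy cream: 319 mL; chocolate chips: 205 g; chopped pecans: 40 g; rolled oats: 261 g; molasses: 5826 g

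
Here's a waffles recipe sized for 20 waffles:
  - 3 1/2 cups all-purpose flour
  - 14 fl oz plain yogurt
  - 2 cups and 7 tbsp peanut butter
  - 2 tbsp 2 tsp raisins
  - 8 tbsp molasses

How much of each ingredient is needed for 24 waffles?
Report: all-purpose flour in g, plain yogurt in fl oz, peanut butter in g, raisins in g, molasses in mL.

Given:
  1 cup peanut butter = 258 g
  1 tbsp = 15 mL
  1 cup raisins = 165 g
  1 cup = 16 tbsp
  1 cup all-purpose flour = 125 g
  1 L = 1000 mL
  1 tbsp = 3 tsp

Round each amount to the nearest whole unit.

Scaling factor: 24/20 = 6/5 = 1.2.
all-purpose flour: 3.5 cup × 6/5 × 125 g/cup = 525 g
plain yogurt: 14 fl oz × 6/5 ≈ 17 fl oz
peanut butter: (2 cup + 7 tbsp = 2.4375 cup) × 6/5 × 258 g/cup ≈ 755 g
raisins: (2 tbsp + 2 tsp = 8/3 tbsp) × 6/5 ÷ 16 tbsp/cup × 165 g/cup = 33 g
molasses: 8 tbsp × 6/5 × 15 mL/tbsp = 144 mL

all-purpose flour: 525 g; plain yogurt: 17 fl oz; peanut butter: 755 g; raisins: 33 g; molasses: 144 mL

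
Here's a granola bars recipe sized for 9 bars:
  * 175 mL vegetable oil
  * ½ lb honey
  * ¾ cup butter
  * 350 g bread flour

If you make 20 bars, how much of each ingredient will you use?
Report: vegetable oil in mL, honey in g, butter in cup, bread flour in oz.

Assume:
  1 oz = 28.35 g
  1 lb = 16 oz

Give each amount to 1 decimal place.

vegetable oil: 388.9 mL; honey: 504.0 g; butter: 1.7 cup; bread flour: 27.4 oz

Scaling factor: 20/9.
vegetable oil: 175 mL × 20/9 ≈ 388.9 mL
honey: 0.5 lb × 20/9 × 16 oz/lb × 28.35 g/oz = 504.0 g
butter: 0.75 cup × 20/9 ≈ 1.7 cup
bread flour: 350 g × 20/9 ÷ 28.35 g/oz ≈ 27.4 oz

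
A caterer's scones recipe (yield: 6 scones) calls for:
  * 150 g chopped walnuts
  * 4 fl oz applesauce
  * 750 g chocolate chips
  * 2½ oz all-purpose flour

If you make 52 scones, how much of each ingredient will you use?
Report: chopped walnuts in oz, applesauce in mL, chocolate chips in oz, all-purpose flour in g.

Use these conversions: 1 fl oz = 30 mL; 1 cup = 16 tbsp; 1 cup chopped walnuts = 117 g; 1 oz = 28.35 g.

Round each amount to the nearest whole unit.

Scaling factor: 52/6 = 26/3.
chopped walnuts: 150 g × 26/3 ÷ 28.35 g/oz ≈ 46 oz
applesauce: 4 fl oz × 26/3 × 30 mL/fl oz = 1040 mL
chocolate chips: 750 g × 26/3 ÷ 28.35 g/oz ≈ 229 oz
all-purpose flour: 2.5 oz × 26/3 × 28.35 g/oz ≈ 614 g

chopped walnuts: 46 oz; applesauce: 1040 mL; chocolate chips: 229 oz; all-purpose flour: 614 g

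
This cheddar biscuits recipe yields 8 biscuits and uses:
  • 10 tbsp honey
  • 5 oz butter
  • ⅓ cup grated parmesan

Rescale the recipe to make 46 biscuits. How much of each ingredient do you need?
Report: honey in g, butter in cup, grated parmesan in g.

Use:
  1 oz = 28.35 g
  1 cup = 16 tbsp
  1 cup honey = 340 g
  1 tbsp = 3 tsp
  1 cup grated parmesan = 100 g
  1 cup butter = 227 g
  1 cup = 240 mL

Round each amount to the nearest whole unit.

honey: 1222 g; butter: 4 cup; grated parmesan: 192 g

Scaling factor: 46/8 = 23/4 = 5.75.
honey: 10 tbsp × 23/4 ÷ 16 tbsp/cup × 340 g/cup ≈ 1222 g
butter: 5 oz × 23/4 × 28.35 g/oz ÷ 227 g/cup ≈ 4 cup
grated parmesan: 1/3 cup × 23/4 × 100 g/cup ≈ 192 g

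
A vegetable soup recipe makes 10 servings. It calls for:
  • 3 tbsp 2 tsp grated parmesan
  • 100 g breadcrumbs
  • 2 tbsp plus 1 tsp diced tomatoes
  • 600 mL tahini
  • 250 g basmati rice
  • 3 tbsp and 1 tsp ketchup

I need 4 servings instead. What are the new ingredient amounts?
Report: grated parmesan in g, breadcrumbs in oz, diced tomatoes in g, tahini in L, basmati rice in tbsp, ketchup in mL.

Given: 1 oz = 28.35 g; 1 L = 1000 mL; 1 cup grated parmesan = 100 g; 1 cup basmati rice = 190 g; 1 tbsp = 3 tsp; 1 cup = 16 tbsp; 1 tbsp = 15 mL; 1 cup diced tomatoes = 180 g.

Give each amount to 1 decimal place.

grated parmesan: 9.2 g; breadcrumbs: 1.4 oz; diced tomatoes: 10.5 g; tahini: 0.2 L; basmati rice: 8.4 tbsp; ketchup: 20.0 mL

Scaling factor: 4/10 = 2/5 = 0.4.
grated parmesan: (3 tbsp + 2 tsp = 11/3 tbsp) × 2/5 ÷ 16 tbsp/cup × 100 g/cup ≈ 9.2 g
breadcrumbs: 100 g × 2/5 ÷ 28.35 g/oz ≈ 1.4 oz
diced tomatoes: (2 tbsp + 1 tsp = 7/3 tbsp) × 2/5 ÷ 16 tbsp/cup × 180 g/cup = 10.5 g
tahini: 600 mL × 2/5 ÷ 1000 mL/L ≈ 0.2 L
basmati rice: 250 g × 2/5 ÷ 190 g/cup × 16 tbsp/cup ≈ 8.4 tbsp
ketchup: (3 tbsp + 1 tsp = 10/3 tbsp) × 2/5 × 15 mL/tbsp = 20.0 mL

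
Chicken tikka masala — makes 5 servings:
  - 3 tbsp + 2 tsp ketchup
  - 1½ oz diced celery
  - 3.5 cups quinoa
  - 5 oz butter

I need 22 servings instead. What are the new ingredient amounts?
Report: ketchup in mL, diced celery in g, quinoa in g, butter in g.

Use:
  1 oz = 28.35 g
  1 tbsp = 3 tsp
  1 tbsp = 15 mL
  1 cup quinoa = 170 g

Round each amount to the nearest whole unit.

ketchup: 242 mL; diced celery: 187 g; quinoa: 2618 g; butter: 624 g

Scaling factor: 22/5 = 4.4.
ketchup: (3 tbsp + 2 tsp = 11/3 tbsp) × 22/5 × 15 mL/tbsp = 242 mL
diced celery: 1.5 oz × 22/5 × 28.35 g/oz ≈ 187 g
quinoa: 3.5 cup × 22/5 × 170 g/cup = 2618 g
butter: 5 oz × 22/5 × 28.35 g/oz ≈ 624 g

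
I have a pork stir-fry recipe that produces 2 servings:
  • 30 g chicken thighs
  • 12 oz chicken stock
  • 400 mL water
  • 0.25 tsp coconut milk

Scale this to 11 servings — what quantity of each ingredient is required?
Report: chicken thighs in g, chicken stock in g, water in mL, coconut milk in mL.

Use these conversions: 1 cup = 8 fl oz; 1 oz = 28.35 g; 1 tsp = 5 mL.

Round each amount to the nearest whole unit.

Scaling factor: 11/2 = 5.5.
chicken thighs: 30 g × 11/2 = 165 g
chicken stock: 12 oz × 11/2 × 28.35 g/oz ≈ 1871 g
water: 400 mL × 11/2 = 2200 mL
coconut milk: 0.25 tsp × 11/2 × 5 mL/tsp ≈ 7 mL

chicken thighs: 165 g; chicken stock: 1871 g; water: 2200 mL; coconut milk: 7 mL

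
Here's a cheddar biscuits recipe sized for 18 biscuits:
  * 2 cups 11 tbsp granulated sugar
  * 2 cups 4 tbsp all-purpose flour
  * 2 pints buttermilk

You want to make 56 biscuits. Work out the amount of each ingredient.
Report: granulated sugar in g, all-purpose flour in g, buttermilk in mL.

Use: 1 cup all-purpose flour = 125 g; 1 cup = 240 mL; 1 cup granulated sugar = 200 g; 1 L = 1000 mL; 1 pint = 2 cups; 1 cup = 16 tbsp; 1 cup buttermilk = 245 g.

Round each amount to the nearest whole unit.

Scaling factor: 56/18 = 28/9.
granulated sugar: (2 cup + 11 tbsp = 2.6875 cup) × 28/9 × 200 g/cup ≈ 1672 g
all-purpose flour: (2 cup + 4 tbsp = 2.25 cup) × 28/9 × 125 g/cup = 875 g
buttermilk: 2 pint × 28/9 × 2 cup/pint × 240 mL/cup ≈ 2987 mL

granulated sugar: 1672 g; all-purpose flour: 875 g; buttermilk: 2987 mL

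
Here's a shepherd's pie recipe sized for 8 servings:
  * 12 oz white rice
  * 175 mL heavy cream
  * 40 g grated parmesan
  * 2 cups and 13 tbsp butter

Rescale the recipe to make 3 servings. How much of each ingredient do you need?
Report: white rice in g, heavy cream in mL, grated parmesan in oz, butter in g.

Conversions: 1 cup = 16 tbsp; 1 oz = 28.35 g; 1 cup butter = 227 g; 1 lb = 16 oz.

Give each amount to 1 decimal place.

Scaling factor: 3/8 = 0.375.
white rice: 12 oz × 3/8 × 28.35 g/oz ≈ 127.6 g
heavy cream: 175 mL × 3/8 ≈ 65.6 mL
grated parmesan: 40 g × 3/8 ÷ 28.35 g/oz ≈ 0.5 oz
butter: (2 cup + 13 tbsp = 2.8125 cup) × 3/8 × 227 g/cup ≈ 239.4 g

white rice: 127.6 g; heavy cream: 65.6 mL; grated parmesan: 0.5 oz; butter: 239.4 g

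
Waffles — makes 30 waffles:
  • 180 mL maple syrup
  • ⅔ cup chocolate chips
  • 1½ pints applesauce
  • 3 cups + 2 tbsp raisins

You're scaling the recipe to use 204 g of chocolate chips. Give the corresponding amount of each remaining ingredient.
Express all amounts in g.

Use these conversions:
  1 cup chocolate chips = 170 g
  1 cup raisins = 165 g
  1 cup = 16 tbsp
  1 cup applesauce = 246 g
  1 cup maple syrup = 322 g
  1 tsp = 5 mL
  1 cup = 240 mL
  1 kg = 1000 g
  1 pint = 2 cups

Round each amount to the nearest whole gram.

maple syrup: 435 g; applesauce: 1328 g; raisins: 928 g

The original recipe has 340/3 g of chocolate chips, so the scaling factor is 204 ÷ 340/3 = 9/5 = 1.8.
maple syrup: 180 mL × 9/5 ÷ 240 mL/cup × 322 g/cup ≈ 435 g
applesauce: 1.5 pint × 9/5 × 2 cup/pint × 246 g/cup ≈ 1328 g
raisins: (3 cup + 2 tbsp = 3.125 cup) × 9/5 × 165 g/cup ≈ 928 g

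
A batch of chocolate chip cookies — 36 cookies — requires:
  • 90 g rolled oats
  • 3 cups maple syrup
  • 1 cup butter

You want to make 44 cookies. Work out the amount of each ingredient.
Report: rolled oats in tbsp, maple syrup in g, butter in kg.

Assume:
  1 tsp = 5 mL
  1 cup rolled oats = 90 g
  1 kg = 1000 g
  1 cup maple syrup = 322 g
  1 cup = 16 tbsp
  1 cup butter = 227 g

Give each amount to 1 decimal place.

rolled oats: 19.6 tbsp; maple syrup: 1180.7 g; butter: 0.3 kg

Scaling factor: 44/36 = 11/9.
rolled oats: 90 g × 11/9 ÷ 90 g/cup × 16 tbsp/cup ≈ 19.6 tbsp
maple syrup: 3 cup × 11/9 × 322 g/cup ≈ 1180.7 g
butter: 1 cup × 11/9 × 227 g/cup ÷ 1000 g/kg ≈ 0.3 kg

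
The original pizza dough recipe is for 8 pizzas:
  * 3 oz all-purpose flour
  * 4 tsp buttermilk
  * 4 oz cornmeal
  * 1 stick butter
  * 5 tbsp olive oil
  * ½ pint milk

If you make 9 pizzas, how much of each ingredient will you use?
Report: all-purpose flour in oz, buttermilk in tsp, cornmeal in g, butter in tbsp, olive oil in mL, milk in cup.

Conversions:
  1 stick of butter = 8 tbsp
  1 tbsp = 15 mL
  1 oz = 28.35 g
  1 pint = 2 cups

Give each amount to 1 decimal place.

all-purpose flour: 3.4 oz; buttermilk: 4.5 tsp; cornmeal: 127.6 g; butter: 9.0 tbsp; olive oil: 84.4 mL; milk: 1.1 cup

Scaling factor: 9/8 = 1.125.
all-purpose flour: 3 oz × 9/8 ≈ 3.4 oz
buttermilk: 4 tsp × 9/8 = 4.5 tsp
cornmeal: 4 oz × 9/8 × 28.35 g/oz ≈ 127.6 g
butter: 1 stick × 9/8 × 8 tbsp/stick = 9.0 tbsp
olive oil: 5 tbsp × 9/8 × 15 mL/tbsp ≈ 84.4 mL
milk: 0.5 pint × 9/8 × 2 cup/pint ≈ 1.1 cup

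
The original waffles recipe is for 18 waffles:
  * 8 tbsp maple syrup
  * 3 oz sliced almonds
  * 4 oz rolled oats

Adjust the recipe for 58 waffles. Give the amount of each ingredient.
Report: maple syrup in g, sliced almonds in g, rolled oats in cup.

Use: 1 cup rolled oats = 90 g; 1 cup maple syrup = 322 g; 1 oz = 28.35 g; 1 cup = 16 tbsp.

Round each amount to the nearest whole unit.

maple syrup: 519 g; sliced almonds: 274 g; rolled oats: 4 cup

Scaling factor: 58/18 = 29/9.
maple syrup: 8 tbsp × 29/9 ÷ 16 tbsp/cup × 322 g/cup ≈ 519 g
sliced almonds: 3 oz × 29/9 × 28.35 g/oz ≈ 274 g
rolled oats: 4 oz × 29/9 × 28.35 g/oz ÷ 90 g/cup ≈ 4 cup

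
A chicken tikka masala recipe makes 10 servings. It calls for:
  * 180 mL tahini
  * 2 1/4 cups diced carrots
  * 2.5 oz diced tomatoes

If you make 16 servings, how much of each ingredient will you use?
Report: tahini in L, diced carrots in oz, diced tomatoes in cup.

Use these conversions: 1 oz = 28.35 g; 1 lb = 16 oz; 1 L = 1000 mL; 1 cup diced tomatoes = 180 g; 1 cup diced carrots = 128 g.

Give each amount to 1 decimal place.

tahini: 0.3 L; diced carrots: 16.3 oz; diced tomatoes: 0.6 cup

Scaling factor: 16/10 = 8/5 = 1.6.
tahini: 180 mL × 8/5 ÷ 1000 mL/L ≈ 0.3 L
diced carrots: 2.25 cup × 8/5 × 128 g/cup ÷ 28.35 g/oz ≈ 16.3 oz
diced tomatoes: 2.5 oz × 8/5 × 28.35 g/oz ÷ 180 g/cup ≈ 0.6 cup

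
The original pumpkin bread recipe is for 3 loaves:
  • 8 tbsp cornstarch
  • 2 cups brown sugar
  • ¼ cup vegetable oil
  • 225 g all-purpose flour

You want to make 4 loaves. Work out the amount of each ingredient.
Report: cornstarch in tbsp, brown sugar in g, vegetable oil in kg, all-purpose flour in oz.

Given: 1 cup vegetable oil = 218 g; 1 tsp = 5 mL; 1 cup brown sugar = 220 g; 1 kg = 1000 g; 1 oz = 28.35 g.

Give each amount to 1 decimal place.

Scaling factor: 4/3.
cornstarch: 8 tbsp × 4/3 ≈ 10.7 tbsp
brown sugar: 2 cup × 4/3 × 220 g/cup ≈ 586.7 g
vegetable oil: 0.25 cup × 4/3 × 218 g/cup ÷ 1000 g/kg ≈ 0.1 kg
all-purpose flour: 225 g × 4/3 ÷ 28.35 g/oz ≈ 10.6 oz

cornstarch: 10.7 tbsp; brown sugar: 586.7 g; vegetable oil: 0.1 kg; all-purpose flour: 10.6 oz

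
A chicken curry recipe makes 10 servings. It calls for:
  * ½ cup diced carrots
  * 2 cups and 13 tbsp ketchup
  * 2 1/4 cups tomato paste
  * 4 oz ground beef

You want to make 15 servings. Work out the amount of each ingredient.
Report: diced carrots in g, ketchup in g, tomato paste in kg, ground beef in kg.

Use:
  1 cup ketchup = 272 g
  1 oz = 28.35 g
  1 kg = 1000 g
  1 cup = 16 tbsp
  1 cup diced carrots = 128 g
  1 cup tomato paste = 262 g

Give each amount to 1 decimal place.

diced carrots: 96.0 g; ketchup: 1147.5 g; tomato paste: 0.9 kg; ground beef: 0.2 kg

Scaling factor: 15/10 = 3/2 = 1.5.
diced carrots: 0.5 cup × 3/2 × 128 g/cup = 96.0 g
ketchup: (2 cup + 13 tbsp = 2.8125 cup) × 3/2 × 272 g/cup = 1147.5 g
tomato paste: 2.25 cup × 3/2 × 262 g/cup ÷ 1000 g/kg ≈ 0.9 kg
ground beef: 4 oz × 3/2 × 28.35 g/oz ÷ 1000 g/kg ≈ 0.2 kg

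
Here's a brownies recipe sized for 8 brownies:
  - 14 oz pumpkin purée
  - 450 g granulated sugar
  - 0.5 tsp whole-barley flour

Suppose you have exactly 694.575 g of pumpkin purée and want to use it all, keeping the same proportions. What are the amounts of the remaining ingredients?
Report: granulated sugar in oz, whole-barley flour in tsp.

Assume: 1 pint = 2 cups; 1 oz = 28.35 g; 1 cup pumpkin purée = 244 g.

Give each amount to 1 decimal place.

granulated sugar: 27.8 oz; whole-barley flour: 0.9 tsp

The original recipe has 396.9 g of pumpkin purée, so the scaling factor is 694.575 ÷ 396.9 = 7/4 = 1.75.
granulated sugar: 450 g × 7/4 ÷ 28.35 g/oz ≈ 27.8 oz
whole-barley flour: 0.5 tsp × 7/4 ≈ 0.9 tsp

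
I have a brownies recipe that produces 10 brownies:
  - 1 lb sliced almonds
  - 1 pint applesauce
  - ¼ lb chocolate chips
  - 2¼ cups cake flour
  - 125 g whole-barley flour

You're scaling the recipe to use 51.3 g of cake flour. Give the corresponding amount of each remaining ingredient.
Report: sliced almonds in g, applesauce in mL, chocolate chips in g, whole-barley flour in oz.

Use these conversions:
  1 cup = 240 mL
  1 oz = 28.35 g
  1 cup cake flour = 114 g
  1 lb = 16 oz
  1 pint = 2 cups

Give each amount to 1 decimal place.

sliced almonds: 90.7 g; applesauce: 96.0 mL; chocolate chips: 22.7 g; whole-barley flour: 0.9 oz

The original recipe has 256.5 g of cake flour, so the scaling factor is 51.3 ÷ 256.5 = 1/5 = 0.2.
sliced almonds: 1 lb × 1/5 × 16 oz/lb × 28.35 g/oz ≈ 90.7 g
applesauce: 1 pint × 1/5 × 2 cup/pint × 240 mL/cup = 96.0 mL
chocolate chips: 0.25 lb × 1/5 × 16 oz/lb × 28.35 g/oz ≈ 22.7 g
whole-barley flour: 125 g × 1/5 ÷ 28.35 g/oz ≈ 0.9 oz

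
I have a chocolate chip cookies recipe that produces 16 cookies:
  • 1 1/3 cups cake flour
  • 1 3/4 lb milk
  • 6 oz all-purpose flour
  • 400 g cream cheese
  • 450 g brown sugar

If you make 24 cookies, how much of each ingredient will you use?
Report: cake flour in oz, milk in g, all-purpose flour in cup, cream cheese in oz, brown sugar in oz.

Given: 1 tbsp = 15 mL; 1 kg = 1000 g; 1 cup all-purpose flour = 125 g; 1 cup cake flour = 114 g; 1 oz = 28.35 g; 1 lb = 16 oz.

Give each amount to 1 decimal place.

Scaling factor: 24/16 = 3/2 = 1.5.
cake flour: 4/3 cup × 3/2 × 114 g/cup ÷ 28.35 g/oz ≈ 8.0 oz
milk: 1.75 lb × 3/2 × 16 oz/lb × 28.35 g/oz = 1190.7 g
all-purpose flour: 6 oz × 3/2 × 28.35 g/oz ÷ 125 g/cup ≈ 2.0 cup
cream cheese: 400 g × 3/2 ÷ 28.35 g/oz ≈ 21.2 oz
brown sugar: 450 g × 3/2 ÷ 28.35 g/oz ≈ 23.8 oz

cake flour: 8.0 oz; milk: 1190.7 g; all-purpose flour: 2.0 cup; cream cheese: 21.2 oz; brown sugar: 23.8 oz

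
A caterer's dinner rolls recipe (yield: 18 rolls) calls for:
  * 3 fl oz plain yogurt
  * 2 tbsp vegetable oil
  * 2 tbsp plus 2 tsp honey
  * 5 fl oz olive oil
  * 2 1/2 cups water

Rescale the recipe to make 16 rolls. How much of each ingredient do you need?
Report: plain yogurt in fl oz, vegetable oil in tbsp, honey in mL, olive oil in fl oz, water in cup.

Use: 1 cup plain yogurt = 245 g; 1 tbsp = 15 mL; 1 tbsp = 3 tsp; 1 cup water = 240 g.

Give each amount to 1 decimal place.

Scaling factor: 16/18 = 8/9.
plain yogurt: 3 fl oz × 8/9 ≈ 2.7 fl oz
vegetable oil: 2 tbsp × 8/9 ≈ 1.8 tbsp
honey: (2 tbsp + 2 tsp = 8/3 tbsp) × 8/9 × 15 mL/tbsp ≈ 35.6 mL
olive oil: 5 fl oz × 8/9 ≈ 4.4 fl oz
water: 2.5 cup × 8/9 ≈ 2.2 cup

plain yogurt: 2.7 fl oz; vegetable oil: 1.8 tbsp; honey: 35.6 mL; olive oil: 4.4 fl oz; water: 2.2 cup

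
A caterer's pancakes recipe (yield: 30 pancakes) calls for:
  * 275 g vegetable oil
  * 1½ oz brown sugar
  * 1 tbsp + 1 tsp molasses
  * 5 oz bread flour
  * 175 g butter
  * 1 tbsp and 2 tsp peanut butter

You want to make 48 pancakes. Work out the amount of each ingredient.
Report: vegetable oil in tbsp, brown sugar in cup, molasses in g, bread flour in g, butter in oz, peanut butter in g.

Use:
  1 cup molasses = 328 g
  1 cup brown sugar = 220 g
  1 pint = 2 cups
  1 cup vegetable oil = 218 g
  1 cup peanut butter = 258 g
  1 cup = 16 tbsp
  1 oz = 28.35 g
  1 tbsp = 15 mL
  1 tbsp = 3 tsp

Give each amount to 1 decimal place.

vegetable oil: 32.3 tbsp; brown sugar: 0.3 cup; molasses: 43.7 g; bread flour: 226.8 g; butter: 9.9 oz; peanut butter: 43.0 g

Scaling factor: 48/30 = 8/5 = 1.6.
vegetable oil: 275 g × 8/5 ÷ 218 g/cup × 16 tbsp/cup ≈ 32.3 tbsp
brown sugar: 1.5 oz × 8/5 × 28.35 g/oz ÷ 220 g/cup ≈ 0.3 cup
molasses: (1 tbsp + 1 tsp = 4/3 tbsp) × 8/5 ÷ 16 tbsp/cup × 328 g/cup ≈ 43.7 g
bread flour: 5 oz × 8/5 × 28.35 g/oz = 226.8 g
butter: 175 g × 8/5 ÷ 28.35 g/oz ≈ 9.9 oz
peanut butter: (1 tbsp + 2 tsp = 5/3 tbsp) × 8/5 ÷ 16 tbsp/cup × 258 g/cup = 43.0 g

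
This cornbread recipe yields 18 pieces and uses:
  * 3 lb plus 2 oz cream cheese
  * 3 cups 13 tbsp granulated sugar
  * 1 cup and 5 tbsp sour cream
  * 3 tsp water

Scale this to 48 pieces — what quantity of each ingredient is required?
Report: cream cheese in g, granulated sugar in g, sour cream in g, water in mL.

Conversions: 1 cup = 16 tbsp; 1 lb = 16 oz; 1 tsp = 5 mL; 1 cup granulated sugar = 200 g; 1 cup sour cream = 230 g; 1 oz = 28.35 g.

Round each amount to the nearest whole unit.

cream cheese: 3780 g; granulated sugar: 2033 g; sour cream: 805 g; water: 40 mL

Scaling factor: 48/18 = 8/3.
cream cheese: (3 lb + 2 oz = 3.125 lb) × 8/3 × 16 oz/lb × 28.35 g/oz = 3780 g
granulated sugar: (3 cup + 13 tbsp = 3.8125 cup) × 8/3 × 200 g/cup ≈ 2033 g
sour cream: (1 cup + 5 tbsp = 1.3125 cup) × 8/3 × 230 g/cup = 805 g
water: 3 tsp × 8/3 × 5 mL/tsp = 40 mL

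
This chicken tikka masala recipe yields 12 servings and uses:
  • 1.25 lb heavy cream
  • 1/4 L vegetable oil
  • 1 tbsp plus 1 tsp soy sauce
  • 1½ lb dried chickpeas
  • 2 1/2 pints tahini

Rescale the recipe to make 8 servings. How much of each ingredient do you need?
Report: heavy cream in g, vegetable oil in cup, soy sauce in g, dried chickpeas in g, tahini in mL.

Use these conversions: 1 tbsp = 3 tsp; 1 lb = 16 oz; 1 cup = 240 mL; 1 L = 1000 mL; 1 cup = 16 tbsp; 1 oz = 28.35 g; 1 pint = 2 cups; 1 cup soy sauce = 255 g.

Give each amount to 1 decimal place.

heavy cream: 378.0 g; vegetable oil: 0.7 cup; soy sauce: 14.2 g; dried chickpeas: 453.6 g; tahini: 800.0 mL

Scaling factor: 8/12 = 2/3.
heavy cream: 1.25 lb × 2/3 × 16 oz/lb × 28.35 g/oz = 378.0 g
vegetable oil: 0.25 L × 2/3 × 1000 mL/L ÷ 240 mL/cup ≈ 0.7 cup
soy sauce: (1 tbsp + 1 tsp = 4/3 tbsp) × 2/3 ÷ 16 tbsp/cup × 255 g/cup ≈ 14.2 g
dried chickpeas: 1.5 lb × 2/3 × 16 oz/lb × 28.35 g/oz = 453.6 g
tahini: 2.5 pint × 2/3 × 2 cup/pint × 240 mL/cup = 800.0 mL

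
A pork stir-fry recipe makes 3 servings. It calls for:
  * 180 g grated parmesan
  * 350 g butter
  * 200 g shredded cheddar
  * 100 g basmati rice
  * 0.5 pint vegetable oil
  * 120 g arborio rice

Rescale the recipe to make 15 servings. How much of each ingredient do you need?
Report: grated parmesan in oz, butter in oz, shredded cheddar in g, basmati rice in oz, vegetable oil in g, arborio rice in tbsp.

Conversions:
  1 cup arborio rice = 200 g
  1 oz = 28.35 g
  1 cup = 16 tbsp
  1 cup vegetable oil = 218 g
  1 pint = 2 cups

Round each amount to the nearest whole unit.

Scaling factor: 15/3 = 5.
grated parmesan: 180 g × 5 ÷ 28.35 g/oz ≈ 32 oz
butter: 350 g × 5 ÷ 28.35 g/oz ≈ 62 oz
shredded cheddar: 200 g × 5 = 1000 g
basmati rice: 100 g × 5 ÷ 28.35 g/oz ≈ 18 oz
vegetable oil: 0.5 pint × 5 × 2 cup/pint × 218 g/cup = 1090 g
arborio rice: 120 g × 5 ÷ 200 g/cup × 16 tbsp/cup = 48 tbsp

grated parmesan: 32 oz; butter: 62 oz; shredded cheddar: 1000 g; basmati rice: 18 oz; vegetable oil: 1090 g; arborio rice: 48 tbsp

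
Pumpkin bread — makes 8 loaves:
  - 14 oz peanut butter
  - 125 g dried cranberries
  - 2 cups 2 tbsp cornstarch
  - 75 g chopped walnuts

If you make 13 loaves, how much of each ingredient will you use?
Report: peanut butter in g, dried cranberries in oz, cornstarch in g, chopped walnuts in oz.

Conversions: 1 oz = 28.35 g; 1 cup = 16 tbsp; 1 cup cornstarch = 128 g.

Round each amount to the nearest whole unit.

Scaling factor: 13/8 = 1.625.
peanut butter: 14 oz × 13/8 × 28.35 g/oz ≈ 645 g
dried cranberries: 125 g × 13/8 ÷ 28.35 g/oz ≈ 7 oz
cornstarch: (2 cup + 2 tbsp = 2.125 cup) × 13/8 × 128 g/cup = 442 g
chopped walnuts: 75 g × 13/8 ÷ 28.35 g/oz ≈ 4 oz

peanut butter: 645 g; dried cranberries: 7 oz; cornstarch: 442 g; chopped walnuts: 4 oz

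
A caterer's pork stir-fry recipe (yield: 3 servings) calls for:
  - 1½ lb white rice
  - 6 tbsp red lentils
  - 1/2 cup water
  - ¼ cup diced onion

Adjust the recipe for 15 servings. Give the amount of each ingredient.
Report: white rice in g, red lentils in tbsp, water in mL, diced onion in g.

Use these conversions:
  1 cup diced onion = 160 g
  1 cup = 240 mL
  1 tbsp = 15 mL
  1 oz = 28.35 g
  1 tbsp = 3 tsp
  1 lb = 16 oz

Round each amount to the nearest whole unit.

white rice: 3402 g; red lentils: 30 tbsp; water: 600 mL; diced onion: 200 g

Scaling factor: 15/3 = 5.
white rice: 1.5 lb × 5 × 16 oz/lb × 28.35 g/oz = 3402 g
red lentils: 6 tbsp × 5 = 30 tbsp
water: 0.5 cup × 5 × 240 mL/cup = 600 mL
diced onion: 0.25 cup × 5 × 160 g/cup = 200 g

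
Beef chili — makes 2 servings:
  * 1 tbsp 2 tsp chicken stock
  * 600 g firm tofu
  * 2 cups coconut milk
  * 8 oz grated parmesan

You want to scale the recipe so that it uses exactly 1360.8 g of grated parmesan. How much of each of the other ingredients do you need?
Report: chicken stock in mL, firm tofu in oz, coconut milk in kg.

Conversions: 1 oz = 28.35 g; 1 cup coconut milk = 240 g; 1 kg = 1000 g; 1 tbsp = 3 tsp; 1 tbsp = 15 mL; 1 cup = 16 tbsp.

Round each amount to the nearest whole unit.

chicken stock: 150 mL; firm tofu: 127 oz; coconut milk: 3 kg

The original recipe has 226.8 g of grated parmesan, so the scaling factor is 1360.8 ÷ 226.8 = 6.
chicken stock: (1 tbsp + 2 tsp = 5/3 tbsp) × 6 × 15 mL/tbsp = 150 mL
firm tofu: 600 g × 6 ÷ 28.35 g/oz ≈ 127 oz
coconut milk: 2 cup × 6 × 240 g/cup ÷ 1000 g/kg ≈ 3 kg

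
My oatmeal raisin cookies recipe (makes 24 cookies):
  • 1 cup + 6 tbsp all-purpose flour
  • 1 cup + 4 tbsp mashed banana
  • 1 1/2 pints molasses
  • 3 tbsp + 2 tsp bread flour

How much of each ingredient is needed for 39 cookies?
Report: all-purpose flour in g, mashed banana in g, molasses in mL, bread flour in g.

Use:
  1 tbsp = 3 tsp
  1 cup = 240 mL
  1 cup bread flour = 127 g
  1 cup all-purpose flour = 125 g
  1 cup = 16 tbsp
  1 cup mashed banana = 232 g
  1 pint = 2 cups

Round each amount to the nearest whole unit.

all-purpose flour: 279 g; mashed banana: 471 g; molasses: 1170 mL; bread flour: 47 g

Scaling factor: 39/24 = 13/8 = 1.625.
all-purpose flour: (1 cup + 6 tbsp = 1.375 cup) × 13/8 × 125 g/cup ≈ 279 g
mashed banana: (1 cup + 4 tbsp = 1.25 cup) × 13/8 × 232 g/cup ≈ 471 g
molasses: 1.5 pint × 13/8 × 2 cup/pint × 240 mL/cup = 1170 mL
bread flour: (3 tbsp + 2 tsp = 11/3 tbsp) × 13/8 ÷ 16 tbsp/cup × 127 g/cup ≈ 47 g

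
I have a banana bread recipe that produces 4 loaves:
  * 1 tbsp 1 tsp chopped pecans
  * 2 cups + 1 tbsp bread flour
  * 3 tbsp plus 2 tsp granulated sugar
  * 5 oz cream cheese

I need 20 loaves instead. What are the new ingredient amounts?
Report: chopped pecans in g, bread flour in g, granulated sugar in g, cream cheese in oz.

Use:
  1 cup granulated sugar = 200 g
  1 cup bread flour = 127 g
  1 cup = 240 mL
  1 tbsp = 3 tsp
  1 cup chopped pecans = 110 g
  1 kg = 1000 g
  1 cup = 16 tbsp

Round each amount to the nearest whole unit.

Scaling factor: 20/4 = 5.
chopped pecans: (1 tbsp + 1 tsp = 4/3 tbsp) × 5 ÷ 16 tbsp/cup × 110 g/cup ≈ 46 g
bread flour: (2 cup + 1 tbsp = 2.0625 cup) × 5 × 127 g/cup ≈ 1310 g
granulated sugar: (3 tbsp + 2 tsp = 11/3 tbsp) × 5 ÷ 16 tbsp/cup × 200 g/cup ≈ 229 g
cream cheese: 5 oz × 5 = 25 oz

chopped pecans: 46 g; bread flour: 1310 g; granulated sugar: 229 g; cream cheese: 25 oz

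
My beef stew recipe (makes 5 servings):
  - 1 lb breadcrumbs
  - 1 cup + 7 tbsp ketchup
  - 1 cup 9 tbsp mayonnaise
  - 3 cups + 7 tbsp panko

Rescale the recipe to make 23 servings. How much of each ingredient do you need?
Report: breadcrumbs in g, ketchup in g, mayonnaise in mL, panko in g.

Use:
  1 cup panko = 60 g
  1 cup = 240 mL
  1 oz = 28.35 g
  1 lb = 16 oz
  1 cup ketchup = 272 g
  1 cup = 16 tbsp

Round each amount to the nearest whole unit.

breadcrumbs: 2087 g; ketchup: 1799 g; mayonnaise: 1725 mL; panko: 949 g

Scaling factor: 23/5 = 4.6.
breadcrumbs: 1 lb × 23/5 × 16 oz/lb × 28.35 g/oz ≈ 2087 g
ketchup: (1 cup + 7 tbsp = 1.4375 cup) × 23/5 × 272 g/cup ≈ 1799 g
mayonnaise: (1 cup + 9 tbsp = 1.5625 cup) × 23/5 × 240 mL/cup = 1725 mL
panko: (3 cup + 7 tbsp = 3.4375 cup) × 23/5 × 60 g/cup ≈ 949 g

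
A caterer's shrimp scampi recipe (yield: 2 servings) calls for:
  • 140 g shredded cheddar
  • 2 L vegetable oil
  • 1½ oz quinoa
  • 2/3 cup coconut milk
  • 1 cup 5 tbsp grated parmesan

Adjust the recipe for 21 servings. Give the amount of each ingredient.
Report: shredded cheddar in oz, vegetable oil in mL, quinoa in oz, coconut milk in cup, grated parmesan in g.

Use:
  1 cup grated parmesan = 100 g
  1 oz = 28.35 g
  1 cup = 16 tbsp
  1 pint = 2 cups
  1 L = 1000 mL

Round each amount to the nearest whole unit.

Scaling factor: 21/2 = 10.5.
shredded cheddar: 140 g × 21/2 ÷ 28.35 g/oz ≈ 52 oz
vegetable oil: 2 L × 21/2 × 1000 mL/L = 21000 mL
quinoa: 1.5 oz × 21/2 ≈ 16 oz
coconut milk: 2/3 cup × 21/2 = 7 cup
grated parmesan: (1 cup + 5 tbsp = 1.3125 cup) × 21/2 × 100 g/cup ≈ 1378 g

shredded cheddar: 52 oz; vegetable oil: 21000 mL; quinoa: 16 oz; coconut milk: 7 cup; grated parmesan: 1378 g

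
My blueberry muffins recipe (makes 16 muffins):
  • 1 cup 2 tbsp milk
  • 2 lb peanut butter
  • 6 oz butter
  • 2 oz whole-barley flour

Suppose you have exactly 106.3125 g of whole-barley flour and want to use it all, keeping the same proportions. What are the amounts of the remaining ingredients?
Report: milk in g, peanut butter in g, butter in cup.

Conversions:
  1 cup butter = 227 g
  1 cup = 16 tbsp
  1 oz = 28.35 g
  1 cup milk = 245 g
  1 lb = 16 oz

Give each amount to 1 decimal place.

milk: 516.8 g; peanut butter: 1701.0 g; butter: 1.4 cup

The original recipe has 56.7 g of whole-barley flour, so the scaling factor is 106.3125 ÷ 56.7 = 15/8 = 1.875.
milk: (1 cup + 2 tbsp = 1.125 cup) × 15/8 × 245 g/cup ≈ 516.8 g
peanut butter: 2 lb × 15/8 × 16 oz/lb × 28.35 g/oz = 1701.0 g
butter: 6 oz × 15/8 × 28.35 g/oz ÷ 227 g/cup ≈ 1.4 cup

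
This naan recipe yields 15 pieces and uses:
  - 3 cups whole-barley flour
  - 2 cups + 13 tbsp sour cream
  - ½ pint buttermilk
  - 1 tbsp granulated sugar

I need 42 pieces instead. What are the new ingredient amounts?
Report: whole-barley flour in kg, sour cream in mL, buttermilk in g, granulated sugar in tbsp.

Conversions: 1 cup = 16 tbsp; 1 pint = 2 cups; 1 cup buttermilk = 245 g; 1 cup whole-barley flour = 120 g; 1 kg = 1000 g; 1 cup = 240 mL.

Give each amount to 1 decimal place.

Scaling factor: 42/15 = 14/5 = 2.8.
whole-barley flour: 3 cup × 14/5 × 120 g/cup ÷ 1000 g/kg ≈ 1.0 kg
sour cream: (2 cup + 13 tbsp = 2.8125 cup) × 14/5 × 240 mL/cup = 1890.0 mL
buttermilk: 0.5 pint × 14/5 × 2 cup/pint × 245 g/cup = 686.0 g
granulated sugar: 1 tbsp × 14/5 = 2.8 tbsp

whole-barley flour: 1.0 kg; sour cream: 1890.0 mL; buttermilk: 686.0 g; granulated sugar: 2.8 tbsp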